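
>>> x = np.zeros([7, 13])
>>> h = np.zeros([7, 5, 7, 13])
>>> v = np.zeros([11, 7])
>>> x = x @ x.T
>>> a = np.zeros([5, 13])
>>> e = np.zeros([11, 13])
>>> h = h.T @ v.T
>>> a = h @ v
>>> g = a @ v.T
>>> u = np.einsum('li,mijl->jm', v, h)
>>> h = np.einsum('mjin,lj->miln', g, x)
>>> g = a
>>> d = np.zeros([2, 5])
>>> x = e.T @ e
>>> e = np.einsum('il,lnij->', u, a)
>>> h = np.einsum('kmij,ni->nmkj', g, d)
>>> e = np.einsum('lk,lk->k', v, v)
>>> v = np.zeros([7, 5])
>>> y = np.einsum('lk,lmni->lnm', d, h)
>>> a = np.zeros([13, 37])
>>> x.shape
(13, 13)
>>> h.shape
(2, 7, 13, 7)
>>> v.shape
(7, 5)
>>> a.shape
(13, 37)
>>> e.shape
(7,)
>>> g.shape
(13, 7, 5, 7)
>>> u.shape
(5, 13)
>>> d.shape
(2, 5)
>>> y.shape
(2, 13, 7)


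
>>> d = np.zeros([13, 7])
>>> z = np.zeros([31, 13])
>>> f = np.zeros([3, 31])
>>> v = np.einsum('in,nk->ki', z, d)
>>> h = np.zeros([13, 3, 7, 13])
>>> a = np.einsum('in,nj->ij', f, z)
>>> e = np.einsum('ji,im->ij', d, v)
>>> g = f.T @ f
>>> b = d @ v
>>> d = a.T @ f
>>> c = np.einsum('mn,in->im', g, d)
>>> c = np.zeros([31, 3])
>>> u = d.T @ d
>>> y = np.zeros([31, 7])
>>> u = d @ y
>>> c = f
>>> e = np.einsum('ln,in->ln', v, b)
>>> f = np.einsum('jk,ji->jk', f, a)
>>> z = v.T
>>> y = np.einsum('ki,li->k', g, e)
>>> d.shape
(13, 31)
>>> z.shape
(31, 7)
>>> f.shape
(3, 31)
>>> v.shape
(7, 31)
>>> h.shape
(13, 3, 7, 13)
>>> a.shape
(3, 13)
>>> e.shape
(7, 31)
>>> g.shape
(31, 31)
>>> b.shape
(13, 31)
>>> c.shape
(3, 31)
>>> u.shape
(13, 7)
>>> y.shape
(31,)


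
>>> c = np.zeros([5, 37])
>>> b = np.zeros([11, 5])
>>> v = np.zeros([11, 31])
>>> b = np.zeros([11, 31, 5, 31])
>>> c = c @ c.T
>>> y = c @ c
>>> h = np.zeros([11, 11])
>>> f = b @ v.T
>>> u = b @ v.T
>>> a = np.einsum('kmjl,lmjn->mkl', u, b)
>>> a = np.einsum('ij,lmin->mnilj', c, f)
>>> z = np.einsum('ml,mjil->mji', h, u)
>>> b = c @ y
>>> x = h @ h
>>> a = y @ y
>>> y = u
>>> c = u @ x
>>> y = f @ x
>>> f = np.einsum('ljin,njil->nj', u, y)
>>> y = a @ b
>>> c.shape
(11, 31, 5, 11)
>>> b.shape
(5, 5)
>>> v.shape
(11, 31)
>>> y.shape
(5, 5)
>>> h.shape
(11, 11)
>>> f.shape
(11, 31)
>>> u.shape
(11, 31, 5, 11)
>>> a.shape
(5, 5)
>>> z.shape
(11, 31, 5)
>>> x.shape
(11, 11)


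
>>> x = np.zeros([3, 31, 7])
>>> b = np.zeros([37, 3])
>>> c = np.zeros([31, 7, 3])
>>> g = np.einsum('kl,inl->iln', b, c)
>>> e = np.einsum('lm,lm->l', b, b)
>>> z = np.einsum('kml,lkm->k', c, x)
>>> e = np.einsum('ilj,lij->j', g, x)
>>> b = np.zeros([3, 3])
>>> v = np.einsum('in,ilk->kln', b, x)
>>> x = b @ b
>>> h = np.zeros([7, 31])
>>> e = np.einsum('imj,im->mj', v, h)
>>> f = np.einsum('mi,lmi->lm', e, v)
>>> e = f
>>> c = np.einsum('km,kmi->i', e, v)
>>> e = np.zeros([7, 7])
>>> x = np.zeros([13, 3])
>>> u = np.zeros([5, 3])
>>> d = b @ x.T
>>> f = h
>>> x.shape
(13, 3)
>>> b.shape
(3, 3)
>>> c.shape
(3,)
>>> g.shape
(31, 3, 7)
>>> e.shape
(7, 7)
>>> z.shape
(31,)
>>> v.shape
(7, 31, 3)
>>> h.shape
(7, 31)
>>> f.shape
(7, 31)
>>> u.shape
(5, 3)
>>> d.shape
(3, 13)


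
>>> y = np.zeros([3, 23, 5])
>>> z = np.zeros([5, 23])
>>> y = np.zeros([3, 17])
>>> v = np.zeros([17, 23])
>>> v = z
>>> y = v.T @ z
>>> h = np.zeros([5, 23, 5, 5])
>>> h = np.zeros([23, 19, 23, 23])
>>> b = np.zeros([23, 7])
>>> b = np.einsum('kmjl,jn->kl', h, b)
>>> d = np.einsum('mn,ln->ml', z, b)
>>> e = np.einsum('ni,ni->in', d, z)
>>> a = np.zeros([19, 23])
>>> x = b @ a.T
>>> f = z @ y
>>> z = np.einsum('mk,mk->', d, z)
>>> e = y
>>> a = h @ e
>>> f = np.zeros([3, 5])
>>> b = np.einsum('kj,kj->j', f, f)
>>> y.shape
(23, 23)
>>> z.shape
()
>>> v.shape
(5, 23)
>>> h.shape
(23, 19, 23, 23)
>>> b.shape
(5,)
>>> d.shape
(5, 23)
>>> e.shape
(23, 23)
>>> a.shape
(23, 19, 23, 23)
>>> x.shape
(23, 19)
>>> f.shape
(3, 5)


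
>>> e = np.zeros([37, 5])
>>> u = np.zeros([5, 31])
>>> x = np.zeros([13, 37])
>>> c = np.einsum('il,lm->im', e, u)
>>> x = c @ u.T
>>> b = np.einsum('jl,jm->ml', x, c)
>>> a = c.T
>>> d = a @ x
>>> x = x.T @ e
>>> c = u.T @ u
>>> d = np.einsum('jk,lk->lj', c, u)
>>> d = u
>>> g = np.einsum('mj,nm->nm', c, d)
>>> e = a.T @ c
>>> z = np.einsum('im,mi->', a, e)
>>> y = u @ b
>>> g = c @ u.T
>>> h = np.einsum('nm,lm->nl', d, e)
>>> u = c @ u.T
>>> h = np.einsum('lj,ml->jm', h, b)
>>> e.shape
(37, 31)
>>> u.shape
(31, 5)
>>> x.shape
(5, 5)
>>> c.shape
(31, 31)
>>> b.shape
(31, 5)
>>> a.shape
(31, 37)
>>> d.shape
(5, 31)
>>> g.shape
(31, 5)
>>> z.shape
()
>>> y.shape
(5, 5)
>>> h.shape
(37, 31)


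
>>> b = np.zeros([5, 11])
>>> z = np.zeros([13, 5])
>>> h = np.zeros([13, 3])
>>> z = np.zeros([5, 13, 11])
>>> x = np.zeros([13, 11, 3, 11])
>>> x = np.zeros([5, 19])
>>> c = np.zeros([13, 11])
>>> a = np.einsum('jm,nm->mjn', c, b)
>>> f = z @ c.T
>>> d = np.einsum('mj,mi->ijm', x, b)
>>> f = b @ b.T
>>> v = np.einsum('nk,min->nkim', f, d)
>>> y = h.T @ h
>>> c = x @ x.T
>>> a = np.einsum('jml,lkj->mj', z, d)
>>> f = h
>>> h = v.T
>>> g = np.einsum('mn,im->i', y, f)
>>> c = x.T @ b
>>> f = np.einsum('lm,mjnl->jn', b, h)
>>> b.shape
(5, 11)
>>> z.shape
(5, 13, 11)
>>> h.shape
(11, 19, 5, 5)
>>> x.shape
(5, 19)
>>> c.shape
(19, 11)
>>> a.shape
(13, 5)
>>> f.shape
(19, 5)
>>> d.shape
(11, 19, 5)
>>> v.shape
(5, 5, 19, 11)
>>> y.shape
(3, 3)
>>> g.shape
(13,)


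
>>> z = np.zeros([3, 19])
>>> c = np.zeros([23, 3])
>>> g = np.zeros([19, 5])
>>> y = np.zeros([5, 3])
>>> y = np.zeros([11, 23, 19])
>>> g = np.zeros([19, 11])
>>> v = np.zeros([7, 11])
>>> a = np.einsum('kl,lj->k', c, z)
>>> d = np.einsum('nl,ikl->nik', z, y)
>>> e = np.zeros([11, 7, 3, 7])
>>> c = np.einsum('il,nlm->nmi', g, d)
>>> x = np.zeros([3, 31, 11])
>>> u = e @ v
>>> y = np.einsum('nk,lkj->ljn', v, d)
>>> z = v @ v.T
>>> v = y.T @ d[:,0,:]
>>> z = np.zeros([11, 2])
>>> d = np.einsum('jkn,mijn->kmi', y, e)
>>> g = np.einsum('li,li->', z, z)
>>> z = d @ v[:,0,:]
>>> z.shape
(23, 11, 23)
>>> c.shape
(3, 23, 19)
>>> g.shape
()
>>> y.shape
(3, 23, 7)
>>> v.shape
(7, 23, 23)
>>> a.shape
(23,)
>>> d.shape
(23, 11, 7)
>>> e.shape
(11, 7, 3, 7)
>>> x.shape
(3, 31, 11)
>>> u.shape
(11, 7, 3, 11)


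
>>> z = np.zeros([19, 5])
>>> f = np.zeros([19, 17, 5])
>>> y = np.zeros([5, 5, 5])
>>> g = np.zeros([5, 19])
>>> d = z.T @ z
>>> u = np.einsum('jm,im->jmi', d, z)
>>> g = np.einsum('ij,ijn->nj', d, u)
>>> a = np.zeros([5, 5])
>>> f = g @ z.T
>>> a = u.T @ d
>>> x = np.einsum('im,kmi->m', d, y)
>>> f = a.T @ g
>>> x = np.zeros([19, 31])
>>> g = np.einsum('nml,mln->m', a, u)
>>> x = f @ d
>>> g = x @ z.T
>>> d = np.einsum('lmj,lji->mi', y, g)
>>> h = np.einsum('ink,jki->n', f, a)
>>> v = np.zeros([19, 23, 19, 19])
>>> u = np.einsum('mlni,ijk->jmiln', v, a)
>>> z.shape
(19, 5)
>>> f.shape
(5, 5, 5)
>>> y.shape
(5, 5, 5)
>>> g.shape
(5, 5, 19)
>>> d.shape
(5, 19)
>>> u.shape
(5, 19, 19, 23, 19)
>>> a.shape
(19, 5, 5)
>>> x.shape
(5, 5, 5)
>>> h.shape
(5,)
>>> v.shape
(19, 23, 19, 19)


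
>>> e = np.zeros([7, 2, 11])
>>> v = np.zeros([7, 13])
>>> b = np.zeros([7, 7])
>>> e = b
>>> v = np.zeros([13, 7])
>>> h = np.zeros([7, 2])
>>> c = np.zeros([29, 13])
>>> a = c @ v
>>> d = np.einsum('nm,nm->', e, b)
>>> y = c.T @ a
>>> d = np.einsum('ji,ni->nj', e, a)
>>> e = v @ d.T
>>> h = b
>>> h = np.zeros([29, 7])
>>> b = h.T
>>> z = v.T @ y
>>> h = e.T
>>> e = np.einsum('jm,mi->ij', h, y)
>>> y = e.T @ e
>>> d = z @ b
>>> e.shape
(7, 29)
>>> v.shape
(13, 7)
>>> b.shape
(7, 29)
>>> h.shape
(29, 13)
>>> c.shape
(29, 13)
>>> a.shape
(29, 7)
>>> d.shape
(7, 29)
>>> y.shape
(29, 29)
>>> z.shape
(7, 7)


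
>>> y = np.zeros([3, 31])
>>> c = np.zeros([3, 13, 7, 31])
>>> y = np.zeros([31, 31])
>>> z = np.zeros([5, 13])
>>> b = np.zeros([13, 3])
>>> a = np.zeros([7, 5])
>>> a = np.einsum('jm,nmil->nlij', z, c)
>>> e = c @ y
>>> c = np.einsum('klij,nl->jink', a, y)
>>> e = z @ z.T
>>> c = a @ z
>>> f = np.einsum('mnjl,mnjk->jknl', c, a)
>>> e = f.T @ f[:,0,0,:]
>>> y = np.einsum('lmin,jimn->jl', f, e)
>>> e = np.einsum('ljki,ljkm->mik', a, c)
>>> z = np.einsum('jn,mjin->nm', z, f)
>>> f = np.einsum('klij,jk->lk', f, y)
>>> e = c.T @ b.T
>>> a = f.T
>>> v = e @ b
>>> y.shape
(13, 7)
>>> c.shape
(3, 31, 7, 13)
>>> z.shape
(13, 7)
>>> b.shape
(13, 3)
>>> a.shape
(7, 5)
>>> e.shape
(13, 7, 31, 13)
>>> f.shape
(5, 7)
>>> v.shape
(13, 7, 31, 3)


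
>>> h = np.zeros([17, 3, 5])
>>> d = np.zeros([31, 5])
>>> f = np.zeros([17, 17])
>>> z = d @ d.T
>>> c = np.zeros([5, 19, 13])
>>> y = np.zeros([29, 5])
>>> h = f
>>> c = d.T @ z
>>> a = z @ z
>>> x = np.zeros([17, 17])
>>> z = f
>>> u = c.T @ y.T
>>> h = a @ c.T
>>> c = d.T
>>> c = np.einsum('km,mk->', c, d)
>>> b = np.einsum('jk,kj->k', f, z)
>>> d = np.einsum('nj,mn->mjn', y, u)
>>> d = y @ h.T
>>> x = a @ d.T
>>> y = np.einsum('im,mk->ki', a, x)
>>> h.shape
(31, 5)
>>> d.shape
(29, 31)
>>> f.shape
(17, 17)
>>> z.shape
(17, 17)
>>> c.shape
()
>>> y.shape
(29, 31)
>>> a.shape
(31, 31)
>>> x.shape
(31, 29)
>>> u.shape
(31, 29)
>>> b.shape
(17,)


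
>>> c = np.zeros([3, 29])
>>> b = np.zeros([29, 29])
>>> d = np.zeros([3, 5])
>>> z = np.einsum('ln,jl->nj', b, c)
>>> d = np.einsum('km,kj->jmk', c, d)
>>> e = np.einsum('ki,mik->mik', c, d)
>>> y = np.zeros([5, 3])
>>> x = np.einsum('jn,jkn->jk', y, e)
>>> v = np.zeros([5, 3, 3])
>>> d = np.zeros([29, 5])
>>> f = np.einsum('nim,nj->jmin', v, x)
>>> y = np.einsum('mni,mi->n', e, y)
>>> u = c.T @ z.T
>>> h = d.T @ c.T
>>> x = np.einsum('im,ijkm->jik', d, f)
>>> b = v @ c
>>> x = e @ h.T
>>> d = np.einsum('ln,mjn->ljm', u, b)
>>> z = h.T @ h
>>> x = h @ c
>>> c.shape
(3, 29)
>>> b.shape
(5, 3, 29)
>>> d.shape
(29, 3, 5)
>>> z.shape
(3, 3)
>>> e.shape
(5, 29, 3)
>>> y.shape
(29,)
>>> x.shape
(5, 29)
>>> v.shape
(5, 3, 3)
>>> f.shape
(29, 3, 3, 5)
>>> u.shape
(29, 29)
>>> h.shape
(5, 3)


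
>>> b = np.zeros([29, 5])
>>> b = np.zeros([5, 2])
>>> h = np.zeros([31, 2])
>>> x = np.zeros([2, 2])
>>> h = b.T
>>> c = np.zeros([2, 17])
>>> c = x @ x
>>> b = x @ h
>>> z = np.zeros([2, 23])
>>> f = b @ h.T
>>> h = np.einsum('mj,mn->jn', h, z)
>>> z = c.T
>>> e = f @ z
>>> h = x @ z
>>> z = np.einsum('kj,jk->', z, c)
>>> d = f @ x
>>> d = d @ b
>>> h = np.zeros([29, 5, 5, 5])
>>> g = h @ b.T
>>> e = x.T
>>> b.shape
(2, 5)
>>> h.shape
(29, 5, 5, 5)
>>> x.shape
(2, 2)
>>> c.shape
(2, 2)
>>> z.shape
()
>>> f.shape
(2, 2)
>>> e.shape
(2, 2)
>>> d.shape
(2, 5)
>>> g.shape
(29, 5, 5, 2)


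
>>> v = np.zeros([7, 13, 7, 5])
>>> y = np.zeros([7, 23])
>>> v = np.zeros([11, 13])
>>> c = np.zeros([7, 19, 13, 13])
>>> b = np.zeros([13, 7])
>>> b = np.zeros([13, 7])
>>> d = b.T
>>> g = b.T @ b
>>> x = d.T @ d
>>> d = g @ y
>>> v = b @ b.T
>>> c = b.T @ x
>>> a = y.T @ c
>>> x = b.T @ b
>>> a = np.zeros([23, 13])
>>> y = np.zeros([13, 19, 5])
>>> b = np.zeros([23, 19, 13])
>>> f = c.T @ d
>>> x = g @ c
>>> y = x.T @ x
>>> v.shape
(13, 13)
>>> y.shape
(13, 13)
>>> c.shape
(7, 13)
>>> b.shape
(23, 19, 13)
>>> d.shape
(7, 23)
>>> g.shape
(7, 7)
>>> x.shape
(7, 13)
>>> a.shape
(23, 13)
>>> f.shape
(13, 23)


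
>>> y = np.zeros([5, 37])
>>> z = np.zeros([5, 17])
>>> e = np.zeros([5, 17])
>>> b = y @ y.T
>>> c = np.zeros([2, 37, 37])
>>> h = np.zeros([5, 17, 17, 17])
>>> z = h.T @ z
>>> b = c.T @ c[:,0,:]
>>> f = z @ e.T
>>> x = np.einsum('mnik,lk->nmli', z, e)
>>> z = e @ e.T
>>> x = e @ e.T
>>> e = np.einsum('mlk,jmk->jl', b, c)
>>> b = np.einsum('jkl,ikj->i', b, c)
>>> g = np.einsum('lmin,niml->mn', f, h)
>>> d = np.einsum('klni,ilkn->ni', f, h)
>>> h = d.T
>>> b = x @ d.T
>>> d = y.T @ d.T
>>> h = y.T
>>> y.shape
(5, 37)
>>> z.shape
(5, 5)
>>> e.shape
(2, 37)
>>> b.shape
(5, 17)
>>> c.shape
(2, 37, 37)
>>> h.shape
(37, 5)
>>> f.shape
(17, 17, 17, 5)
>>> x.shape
(5, 5)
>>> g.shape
(17, 5)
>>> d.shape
(37, 17)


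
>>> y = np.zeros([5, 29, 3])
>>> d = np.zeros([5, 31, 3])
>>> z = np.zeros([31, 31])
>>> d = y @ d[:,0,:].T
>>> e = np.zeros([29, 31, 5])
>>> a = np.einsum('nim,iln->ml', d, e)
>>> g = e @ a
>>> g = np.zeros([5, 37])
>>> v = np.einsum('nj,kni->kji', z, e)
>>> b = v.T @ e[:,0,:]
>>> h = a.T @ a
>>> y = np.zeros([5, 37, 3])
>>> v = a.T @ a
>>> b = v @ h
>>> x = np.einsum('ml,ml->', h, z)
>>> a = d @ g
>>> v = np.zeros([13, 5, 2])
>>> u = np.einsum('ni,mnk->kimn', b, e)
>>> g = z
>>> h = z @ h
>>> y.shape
(5, 37, 3)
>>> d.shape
(5, 29, 5)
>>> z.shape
(31, 31)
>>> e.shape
(29, 31, 5)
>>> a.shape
(5, 29, 37)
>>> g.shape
(31, 31)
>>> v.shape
(13, 5, 2)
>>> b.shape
(31, 31)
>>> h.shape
(31, 31)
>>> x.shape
()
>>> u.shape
(5, 31, 29, 31)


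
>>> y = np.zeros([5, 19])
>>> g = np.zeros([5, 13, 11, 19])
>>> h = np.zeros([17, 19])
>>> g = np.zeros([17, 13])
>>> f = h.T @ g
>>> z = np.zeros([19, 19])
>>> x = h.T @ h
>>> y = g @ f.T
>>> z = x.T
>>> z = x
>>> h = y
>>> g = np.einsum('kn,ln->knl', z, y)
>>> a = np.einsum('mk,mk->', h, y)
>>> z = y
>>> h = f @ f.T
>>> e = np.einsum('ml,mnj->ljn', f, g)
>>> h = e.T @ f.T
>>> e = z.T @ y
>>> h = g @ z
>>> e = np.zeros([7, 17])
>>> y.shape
(17, 19)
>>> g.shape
(19, 19, 17)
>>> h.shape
(19, 19, 19)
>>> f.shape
(19, 13)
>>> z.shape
(17, 19)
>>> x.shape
(19, 19)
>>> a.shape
()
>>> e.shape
(7, 17)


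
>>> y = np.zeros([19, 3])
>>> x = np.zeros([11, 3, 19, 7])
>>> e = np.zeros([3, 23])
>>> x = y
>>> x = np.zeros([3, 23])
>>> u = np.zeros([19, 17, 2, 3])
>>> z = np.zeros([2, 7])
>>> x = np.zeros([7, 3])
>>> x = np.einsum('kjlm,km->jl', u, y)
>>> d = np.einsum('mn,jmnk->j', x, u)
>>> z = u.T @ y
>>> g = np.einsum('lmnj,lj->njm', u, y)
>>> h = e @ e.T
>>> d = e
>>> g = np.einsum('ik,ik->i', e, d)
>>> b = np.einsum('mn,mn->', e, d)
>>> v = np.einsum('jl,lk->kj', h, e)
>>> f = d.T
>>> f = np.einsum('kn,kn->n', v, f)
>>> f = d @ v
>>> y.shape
(19, 3)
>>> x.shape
(17, 2)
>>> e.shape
(3, 23)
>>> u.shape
(19, 17, 2, 3)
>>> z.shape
(3, 2, 17, 3)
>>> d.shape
(3, 23)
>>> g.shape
(3,)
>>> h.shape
(3, 3)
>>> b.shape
()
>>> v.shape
(23, 3)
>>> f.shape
(3, 3)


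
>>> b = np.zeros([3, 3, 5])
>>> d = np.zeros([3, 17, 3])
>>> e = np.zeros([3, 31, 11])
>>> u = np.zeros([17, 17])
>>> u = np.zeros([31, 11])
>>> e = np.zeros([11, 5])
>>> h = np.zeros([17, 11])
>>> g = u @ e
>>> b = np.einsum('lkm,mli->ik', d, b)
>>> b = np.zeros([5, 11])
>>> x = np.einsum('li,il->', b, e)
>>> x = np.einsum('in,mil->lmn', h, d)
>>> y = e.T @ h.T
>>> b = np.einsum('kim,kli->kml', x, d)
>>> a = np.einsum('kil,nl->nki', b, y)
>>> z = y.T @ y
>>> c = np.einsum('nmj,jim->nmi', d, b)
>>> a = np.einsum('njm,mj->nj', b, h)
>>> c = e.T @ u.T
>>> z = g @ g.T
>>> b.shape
(3, 11, 17)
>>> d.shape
(3, 17, 3)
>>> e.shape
(11, 5)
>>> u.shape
(31, 11)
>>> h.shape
(17, 11)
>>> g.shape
(31, 5)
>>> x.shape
(3, 3, 11)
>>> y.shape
(5, 17)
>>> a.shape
(3, 11)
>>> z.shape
(31, 31)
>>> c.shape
(5, 31)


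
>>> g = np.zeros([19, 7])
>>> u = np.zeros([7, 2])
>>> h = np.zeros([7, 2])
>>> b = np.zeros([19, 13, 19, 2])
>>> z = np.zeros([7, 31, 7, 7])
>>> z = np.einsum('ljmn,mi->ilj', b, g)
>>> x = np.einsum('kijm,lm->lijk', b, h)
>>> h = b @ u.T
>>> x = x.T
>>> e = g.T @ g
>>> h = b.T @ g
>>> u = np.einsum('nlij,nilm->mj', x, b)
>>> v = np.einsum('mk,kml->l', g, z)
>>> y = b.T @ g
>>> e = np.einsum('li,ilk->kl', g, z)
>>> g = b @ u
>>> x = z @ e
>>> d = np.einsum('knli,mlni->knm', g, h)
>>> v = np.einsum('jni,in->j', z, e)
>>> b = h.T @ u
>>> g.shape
(19, 13, 19, 7)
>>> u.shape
(2, 7)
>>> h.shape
(2, 19, 13, 7)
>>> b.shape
(7, 13, 19, 7)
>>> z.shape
(7, 19, 13)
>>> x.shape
(7, 19, 19)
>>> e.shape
(13, 19)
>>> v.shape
(7,)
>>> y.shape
(2, 19, 13, 7)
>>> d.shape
(19, 13, 2)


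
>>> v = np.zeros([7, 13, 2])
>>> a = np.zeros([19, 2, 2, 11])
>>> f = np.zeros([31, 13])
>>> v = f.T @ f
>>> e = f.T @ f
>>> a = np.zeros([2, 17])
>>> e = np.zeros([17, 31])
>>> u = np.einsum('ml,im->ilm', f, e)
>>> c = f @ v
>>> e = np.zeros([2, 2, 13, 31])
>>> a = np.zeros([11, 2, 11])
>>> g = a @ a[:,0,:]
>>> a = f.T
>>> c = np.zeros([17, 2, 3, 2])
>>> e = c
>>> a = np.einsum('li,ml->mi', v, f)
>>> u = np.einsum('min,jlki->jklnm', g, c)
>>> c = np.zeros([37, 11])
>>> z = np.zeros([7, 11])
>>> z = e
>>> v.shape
(13, 13)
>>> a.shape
(31, 13)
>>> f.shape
(31, 13)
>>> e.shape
(17, 2, 3, 2)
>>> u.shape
(17, 3, 2, 11, 11)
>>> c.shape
(37, 11)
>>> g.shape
(11, 2, 11)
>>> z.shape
(17, 2, 3, 2)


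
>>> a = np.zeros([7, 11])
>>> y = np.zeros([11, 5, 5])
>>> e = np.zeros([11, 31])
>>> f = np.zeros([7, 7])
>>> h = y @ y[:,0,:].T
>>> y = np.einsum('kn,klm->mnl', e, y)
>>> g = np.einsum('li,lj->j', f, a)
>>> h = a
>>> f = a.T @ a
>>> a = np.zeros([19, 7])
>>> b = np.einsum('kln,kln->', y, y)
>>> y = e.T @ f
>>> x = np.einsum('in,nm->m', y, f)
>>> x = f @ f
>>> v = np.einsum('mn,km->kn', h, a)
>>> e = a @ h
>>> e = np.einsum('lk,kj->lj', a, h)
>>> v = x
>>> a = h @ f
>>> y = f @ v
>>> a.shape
(7, 11)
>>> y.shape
(11, 11)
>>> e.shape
(19, 11)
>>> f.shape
(11, 11)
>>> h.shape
(7, 11)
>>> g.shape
(11,)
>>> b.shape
()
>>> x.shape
(11, 11)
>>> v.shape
(11, 11)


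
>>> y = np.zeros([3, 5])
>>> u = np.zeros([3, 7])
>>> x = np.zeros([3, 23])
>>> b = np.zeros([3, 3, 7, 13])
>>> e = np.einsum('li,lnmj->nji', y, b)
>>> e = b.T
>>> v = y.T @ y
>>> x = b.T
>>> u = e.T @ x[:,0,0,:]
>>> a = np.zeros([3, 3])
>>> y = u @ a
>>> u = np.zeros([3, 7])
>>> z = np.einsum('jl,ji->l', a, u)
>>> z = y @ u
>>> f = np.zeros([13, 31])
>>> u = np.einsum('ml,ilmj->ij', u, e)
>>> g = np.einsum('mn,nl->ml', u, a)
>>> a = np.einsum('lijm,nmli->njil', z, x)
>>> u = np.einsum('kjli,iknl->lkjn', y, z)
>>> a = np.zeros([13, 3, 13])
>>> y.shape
(3, 3, 7, 3)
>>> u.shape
(7, 3, 3, 7)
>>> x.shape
(13, 7, 3, 3)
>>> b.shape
(3, 3, 7, 13)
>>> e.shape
(13, 7, 3, 3)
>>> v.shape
(5, 5)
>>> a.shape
(13, 3, 13)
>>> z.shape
(3, 3, 7, 7)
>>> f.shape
(13, 31)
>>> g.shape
(13, 3)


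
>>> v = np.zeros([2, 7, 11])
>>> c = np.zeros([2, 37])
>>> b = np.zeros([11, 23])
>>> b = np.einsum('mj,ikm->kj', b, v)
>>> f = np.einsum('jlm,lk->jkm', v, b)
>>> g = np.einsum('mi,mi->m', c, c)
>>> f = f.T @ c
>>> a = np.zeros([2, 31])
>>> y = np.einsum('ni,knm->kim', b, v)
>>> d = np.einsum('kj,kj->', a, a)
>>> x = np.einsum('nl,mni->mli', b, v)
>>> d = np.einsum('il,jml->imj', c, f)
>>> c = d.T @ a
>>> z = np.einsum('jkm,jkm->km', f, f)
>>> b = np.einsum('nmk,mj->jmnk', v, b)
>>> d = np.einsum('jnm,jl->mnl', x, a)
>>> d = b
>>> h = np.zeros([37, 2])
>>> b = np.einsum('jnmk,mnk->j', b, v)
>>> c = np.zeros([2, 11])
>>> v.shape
(2, 7, 11)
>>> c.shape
(2, 11)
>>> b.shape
(23,)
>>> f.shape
(11, 23, 37)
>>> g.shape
(2,)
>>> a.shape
(2, 31)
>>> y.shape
(2, 23, 11)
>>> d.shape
(23, 7, 2, 11)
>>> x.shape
(2, 23, 11)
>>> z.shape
(23, 37)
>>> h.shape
(37, 2)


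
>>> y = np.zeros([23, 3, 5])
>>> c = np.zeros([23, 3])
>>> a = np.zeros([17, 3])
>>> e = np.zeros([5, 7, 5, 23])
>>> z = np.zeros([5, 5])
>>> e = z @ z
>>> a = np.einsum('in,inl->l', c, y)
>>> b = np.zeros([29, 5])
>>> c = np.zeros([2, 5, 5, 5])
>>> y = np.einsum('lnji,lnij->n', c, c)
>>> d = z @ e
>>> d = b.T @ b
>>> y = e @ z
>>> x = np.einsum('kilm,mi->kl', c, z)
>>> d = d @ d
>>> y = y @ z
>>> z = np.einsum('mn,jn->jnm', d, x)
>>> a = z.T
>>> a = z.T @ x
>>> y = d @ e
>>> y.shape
(5, 5)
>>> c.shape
(2, 5, 5, 5)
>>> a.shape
(5, 5, 5)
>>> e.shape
(5, 5)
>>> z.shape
(2, 5, 5)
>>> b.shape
(29, 5)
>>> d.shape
(5, 5)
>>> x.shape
(2, 5)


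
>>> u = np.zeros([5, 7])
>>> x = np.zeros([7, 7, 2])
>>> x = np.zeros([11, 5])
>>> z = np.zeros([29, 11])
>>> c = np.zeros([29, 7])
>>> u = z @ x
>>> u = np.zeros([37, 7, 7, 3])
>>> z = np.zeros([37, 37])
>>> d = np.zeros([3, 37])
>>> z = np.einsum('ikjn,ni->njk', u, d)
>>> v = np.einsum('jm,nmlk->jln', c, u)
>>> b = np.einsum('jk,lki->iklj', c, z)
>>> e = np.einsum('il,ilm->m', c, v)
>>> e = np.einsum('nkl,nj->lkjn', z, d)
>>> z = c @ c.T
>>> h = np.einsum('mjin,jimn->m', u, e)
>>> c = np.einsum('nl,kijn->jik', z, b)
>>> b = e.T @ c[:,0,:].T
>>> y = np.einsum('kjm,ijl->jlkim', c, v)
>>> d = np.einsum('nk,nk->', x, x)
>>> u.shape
(37, 7, 7, 3)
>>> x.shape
(11, 5)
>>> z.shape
(29, 29)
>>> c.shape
(3, 7, 7)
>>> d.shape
()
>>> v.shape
(29, 7, 37)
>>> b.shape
(3, 37, 7, 3)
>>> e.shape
(7, 7, 37, 3)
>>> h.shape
(37,)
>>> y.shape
(7, 37, 3, 29, 7)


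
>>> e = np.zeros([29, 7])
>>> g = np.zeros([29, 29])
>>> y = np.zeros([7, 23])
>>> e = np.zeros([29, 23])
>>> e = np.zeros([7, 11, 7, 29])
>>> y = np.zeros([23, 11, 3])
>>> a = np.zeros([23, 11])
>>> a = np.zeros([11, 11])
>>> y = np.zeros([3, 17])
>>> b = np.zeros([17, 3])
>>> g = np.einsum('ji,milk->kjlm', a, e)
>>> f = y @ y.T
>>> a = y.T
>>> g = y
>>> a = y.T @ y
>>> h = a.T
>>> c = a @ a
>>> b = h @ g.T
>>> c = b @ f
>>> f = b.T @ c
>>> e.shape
(7, 11, 7, 29)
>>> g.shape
(3, 17)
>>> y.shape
(3, 17)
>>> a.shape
(17, 17)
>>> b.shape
(17, 3)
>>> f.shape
(3, 3)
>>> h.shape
(17, 17)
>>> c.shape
(17, 3)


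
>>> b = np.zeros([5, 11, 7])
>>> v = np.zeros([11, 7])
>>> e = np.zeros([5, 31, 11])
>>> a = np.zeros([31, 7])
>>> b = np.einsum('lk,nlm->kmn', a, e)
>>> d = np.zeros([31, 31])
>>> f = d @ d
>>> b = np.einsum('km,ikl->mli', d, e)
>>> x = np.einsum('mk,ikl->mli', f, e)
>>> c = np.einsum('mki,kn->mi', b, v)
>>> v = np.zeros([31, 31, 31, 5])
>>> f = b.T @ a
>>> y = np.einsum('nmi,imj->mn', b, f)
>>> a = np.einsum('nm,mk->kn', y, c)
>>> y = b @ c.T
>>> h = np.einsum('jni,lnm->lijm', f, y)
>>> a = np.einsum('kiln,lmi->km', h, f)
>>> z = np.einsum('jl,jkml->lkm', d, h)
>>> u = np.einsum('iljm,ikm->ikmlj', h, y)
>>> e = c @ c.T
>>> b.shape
(31, 11, 5)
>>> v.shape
(31, 31, 31, 5)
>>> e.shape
(31, 31)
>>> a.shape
(31, 11)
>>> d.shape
(31, 31)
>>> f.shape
(5, 11, 7)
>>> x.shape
(31, 11, 5)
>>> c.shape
(31, 5)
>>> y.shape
(31, 11, 31)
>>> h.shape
(31, 7, 5, 31)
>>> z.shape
(31, 7, 5)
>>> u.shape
(31, 11, 31, 7, 5)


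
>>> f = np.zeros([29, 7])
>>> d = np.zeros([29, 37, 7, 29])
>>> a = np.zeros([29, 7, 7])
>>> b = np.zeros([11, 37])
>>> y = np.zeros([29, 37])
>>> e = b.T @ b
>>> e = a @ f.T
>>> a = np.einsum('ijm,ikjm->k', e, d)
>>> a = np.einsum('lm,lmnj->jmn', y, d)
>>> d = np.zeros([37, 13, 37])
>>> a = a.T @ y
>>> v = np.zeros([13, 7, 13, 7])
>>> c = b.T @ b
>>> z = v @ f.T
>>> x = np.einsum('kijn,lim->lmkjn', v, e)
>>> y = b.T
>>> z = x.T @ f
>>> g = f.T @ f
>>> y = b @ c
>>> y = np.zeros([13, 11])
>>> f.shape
(29, 7)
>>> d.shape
(37, 13, 37)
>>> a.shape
(7, 37, 37)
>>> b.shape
(11, 37)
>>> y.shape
(13, 11)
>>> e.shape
(29, 7, 29)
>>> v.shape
(13, 7, 13, 7)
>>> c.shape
(37, 37)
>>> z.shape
(7, 13, 13, 29, 7)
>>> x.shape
(29, 29, 13, 13, 7)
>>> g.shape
(7, 7)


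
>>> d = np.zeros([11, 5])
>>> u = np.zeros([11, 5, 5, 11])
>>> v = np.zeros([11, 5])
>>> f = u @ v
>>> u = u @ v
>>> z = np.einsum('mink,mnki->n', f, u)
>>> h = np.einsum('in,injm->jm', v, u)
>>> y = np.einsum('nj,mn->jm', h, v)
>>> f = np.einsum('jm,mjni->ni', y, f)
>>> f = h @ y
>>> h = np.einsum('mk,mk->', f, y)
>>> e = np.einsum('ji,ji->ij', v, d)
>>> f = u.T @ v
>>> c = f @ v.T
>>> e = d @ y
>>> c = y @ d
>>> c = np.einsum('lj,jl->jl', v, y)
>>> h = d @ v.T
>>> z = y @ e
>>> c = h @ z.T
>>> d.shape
(11, 5)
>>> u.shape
(11, 5, 5, 5)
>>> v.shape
(11, 5)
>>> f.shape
(5, 5, 5, 5)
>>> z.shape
(5, 11)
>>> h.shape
(11, 11)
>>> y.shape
(5, 11)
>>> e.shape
(11, 11)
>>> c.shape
(11, 5)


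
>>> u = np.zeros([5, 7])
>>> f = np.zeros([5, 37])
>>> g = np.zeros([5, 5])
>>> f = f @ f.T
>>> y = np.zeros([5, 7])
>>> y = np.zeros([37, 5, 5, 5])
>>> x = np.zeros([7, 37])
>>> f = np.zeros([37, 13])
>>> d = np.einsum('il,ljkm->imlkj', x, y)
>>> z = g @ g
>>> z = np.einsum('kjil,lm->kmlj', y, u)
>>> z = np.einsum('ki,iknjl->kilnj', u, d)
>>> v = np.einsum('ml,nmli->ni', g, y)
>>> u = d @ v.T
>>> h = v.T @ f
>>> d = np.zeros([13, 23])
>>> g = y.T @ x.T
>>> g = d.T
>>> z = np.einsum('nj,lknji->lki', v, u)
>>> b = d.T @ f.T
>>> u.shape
(7, 5, 37, 5, 37)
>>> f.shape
(37, 13)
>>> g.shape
(23, 13)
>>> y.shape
(37, 5, 5, 5)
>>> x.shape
(7, 37)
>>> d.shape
(13, 23)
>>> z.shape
(7, 5, 37)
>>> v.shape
(37, 5)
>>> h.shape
(5, 13)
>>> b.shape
(23, 37)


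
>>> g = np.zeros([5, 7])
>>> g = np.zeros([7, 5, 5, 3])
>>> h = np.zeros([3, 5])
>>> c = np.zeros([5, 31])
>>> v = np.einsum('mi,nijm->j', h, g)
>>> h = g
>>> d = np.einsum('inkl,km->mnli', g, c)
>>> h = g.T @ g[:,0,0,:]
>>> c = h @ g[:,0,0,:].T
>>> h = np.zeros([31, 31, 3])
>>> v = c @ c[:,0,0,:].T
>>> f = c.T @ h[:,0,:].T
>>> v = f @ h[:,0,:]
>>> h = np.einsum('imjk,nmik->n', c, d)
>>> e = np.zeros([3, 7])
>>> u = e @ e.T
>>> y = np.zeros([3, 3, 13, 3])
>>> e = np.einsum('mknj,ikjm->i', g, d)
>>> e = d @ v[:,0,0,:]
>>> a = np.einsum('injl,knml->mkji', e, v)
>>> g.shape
(7, 5, 5, 3)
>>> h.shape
(31,)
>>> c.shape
(3, 5, 5, 7)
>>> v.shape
(7, 5, 5, 3)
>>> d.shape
(31, 5, 3, 7)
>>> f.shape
(7, 5, 5, 31)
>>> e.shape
(31, 5, 3, 3)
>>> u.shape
(3, 3)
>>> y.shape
(3, 3, 13, 3)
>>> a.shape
(5, 7, 3, 31)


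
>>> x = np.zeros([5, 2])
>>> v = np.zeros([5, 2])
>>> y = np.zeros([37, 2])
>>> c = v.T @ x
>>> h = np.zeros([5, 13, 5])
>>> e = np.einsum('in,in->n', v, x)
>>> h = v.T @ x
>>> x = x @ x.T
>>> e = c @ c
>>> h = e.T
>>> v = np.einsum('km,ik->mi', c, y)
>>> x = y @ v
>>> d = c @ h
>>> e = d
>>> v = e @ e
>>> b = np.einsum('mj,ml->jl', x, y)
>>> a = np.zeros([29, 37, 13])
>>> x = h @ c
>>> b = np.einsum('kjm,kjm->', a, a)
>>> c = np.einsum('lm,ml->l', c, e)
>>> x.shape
(2, 2)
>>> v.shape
(2, 2)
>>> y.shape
(37, 2)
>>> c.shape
(2,)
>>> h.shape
(2, 2)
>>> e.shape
(2, 2)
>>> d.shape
(2, 2)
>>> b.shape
()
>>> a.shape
(29, 37, 13)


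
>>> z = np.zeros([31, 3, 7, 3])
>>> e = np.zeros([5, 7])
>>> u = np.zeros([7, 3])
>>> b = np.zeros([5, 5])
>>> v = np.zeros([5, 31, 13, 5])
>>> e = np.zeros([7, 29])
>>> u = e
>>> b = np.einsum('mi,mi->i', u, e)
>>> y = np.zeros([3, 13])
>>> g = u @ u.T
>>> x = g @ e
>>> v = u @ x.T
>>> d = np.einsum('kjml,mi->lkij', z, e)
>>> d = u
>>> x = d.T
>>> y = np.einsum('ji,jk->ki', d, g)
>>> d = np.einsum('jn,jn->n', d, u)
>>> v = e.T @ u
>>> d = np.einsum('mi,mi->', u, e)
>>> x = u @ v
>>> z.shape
(31, 3, 7, 3)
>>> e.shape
(7, 29)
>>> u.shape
(7, 29)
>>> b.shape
(29,)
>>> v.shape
(29, 29)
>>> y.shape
(7, 29)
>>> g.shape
(7, 7)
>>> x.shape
(7, 29)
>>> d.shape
()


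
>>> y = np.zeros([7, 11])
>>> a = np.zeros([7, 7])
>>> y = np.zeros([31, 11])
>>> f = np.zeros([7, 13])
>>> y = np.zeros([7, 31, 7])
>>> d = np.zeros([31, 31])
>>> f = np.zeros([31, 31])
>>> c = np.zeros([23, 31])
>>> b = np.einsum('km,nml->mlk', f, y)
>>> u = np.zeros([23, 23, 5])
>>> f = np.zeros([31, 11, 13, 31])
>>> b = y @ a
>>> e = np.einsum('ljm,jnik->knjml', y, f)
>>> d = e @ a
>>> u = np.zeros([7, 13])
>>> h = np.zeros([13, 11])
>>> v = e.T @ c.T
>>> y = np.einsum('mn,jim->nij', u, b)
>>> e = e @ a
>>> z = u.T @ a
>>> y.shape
(13, 31, 7)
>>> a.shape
(7, 7)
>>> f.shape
(31, 11, 13, 31)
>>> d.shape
(31, 11, 31, 7, 7)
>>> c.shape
(23, 31)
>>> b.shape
(7, 31, 7)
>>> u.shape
(7, 13)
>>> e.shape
(31, 11, 31, 7, 7)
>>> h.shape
(13, 11)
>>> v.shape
(7, 7, 31, 11, 23)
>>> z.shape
(13, 7)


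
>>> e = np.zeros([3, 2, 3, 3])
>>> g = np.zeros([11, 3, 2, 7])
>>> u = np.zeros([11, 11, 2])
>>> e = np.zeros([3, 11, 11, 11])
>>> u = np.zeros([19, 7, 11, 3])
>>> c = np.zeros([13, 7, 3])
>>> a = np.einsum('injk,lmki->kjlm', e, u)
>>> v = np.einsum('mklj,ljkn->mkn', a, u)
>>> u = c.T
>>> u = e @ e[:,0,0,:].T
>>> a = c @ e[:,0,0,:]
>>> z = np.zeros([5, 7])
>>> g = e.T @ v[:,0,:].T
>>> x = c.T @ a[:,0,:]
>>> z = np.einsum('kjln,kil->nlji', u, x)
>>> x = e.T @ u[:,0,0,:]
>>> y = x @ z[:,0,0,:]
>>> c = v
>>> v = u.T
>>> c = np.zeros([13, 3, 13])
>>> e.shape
(3, 11, 11, 11)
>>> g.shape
(11, 11, 11, 11)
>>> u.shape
(3, 11, 11, 3)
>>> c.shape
(13, 3, 13)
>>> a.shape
(13, 7, 11)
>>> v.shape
(3, 11, 11, 3)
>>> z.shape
(3, 11, 11, 7)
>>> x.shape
(11, 11, 11, 3)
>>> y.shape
(11, 11, 11, 7)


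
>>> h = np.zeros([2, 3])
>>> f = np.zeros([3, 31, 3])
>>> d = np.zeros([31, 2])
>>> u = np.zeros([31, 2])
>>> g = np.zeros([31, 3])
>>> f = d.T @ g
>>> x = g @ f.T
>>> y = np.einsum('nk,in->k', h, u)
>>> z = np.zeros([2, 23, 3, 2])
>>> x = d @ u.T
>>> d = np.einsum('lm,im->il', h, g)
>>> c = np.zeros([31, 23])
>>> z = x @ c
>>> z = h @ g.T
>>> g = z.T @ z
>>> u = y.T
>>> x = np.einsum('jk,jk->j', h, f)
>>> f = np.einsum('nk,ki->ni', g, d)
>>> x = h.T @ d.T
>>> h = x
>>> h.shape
(3, 31)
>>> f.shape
(31, 2)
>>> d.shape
(31, 2)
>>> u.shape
(3,)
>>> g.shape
(31, 31)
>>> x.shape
(3, 31)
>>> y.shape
(3,)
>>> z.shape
(2, 31)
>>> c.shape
(31, 23)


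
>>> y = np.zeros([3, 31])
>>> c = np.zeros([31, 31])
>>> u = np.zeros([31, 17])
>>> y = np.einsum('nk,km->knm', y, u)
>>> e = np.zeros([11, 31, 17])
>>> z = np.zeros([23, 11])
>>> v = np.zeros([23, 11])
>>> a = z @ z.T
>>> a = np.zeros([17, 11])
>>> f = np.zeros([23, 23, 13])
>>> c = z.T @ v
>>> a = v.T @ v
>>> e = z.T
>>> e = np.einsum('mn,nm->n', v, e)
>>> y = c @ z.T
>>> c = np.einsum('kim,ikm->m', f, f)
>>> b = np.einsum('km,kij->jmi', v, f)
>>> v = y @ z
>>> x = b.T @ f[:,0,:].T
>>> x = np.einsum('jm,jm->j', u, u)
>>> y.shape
(11, 23)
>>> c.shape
(13,)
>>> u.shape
(31, 17)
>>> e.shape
(11,)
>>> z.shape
(23, 11)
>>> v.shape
(11, 11)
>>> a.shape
(11, 11)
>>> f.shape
(23, 23, 13)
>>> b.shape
(13, 11, 23)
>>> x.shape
(31,)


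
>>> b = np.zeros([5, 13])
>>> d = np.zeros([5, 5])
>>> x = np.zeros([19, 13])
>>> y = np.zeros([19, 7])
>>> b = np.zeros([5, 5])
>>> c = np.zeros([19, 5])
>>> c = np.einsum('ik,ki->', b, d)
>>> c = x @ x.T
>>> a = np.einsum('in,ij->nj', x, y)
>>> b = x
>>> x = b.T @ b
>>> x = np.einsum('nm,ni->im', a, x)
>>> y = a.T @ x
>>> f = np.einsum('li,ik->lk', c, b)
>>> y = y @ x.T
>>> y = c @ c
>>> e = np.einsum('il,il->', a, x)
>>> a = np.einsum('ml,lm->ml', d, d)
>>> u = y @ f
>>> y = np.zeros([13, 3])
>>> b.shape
(19, 13)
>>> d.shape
(5, 5)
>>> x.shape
(13, 7)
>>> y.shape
(13, 3)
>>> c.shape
(19, 19)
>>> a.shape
(5, 5)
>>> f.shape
(19, 13)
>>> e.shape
()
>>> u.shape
(19, 13)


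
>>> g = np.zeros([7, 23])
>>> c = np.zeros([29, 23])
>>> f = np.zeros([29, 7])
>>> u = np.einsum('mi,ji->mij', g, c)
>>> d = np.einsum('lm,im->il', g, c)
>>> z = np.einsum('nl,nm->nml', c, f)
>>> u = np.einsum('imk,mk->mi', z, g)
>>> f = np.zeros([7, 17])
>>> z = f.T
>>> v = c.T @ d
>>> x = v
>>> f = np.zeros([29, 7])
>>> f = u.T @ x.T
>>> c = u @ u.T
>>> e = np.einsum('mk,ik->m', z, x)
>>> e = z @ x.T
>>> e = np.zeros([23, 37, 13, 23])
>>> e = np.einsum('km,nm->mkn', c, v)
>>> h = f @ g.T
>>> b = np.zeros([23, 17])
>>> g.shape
(7, 23)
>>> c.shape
(7, 7)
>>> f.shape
(29, 23)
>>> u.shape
(7, 29)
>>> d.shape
(29, 7)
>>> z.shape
(17, 7)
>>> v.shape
(23, 7)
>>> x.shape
(23, 7)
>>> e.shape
(7, 7, 23)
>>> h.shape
(29, 7)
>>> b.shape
(23, 17)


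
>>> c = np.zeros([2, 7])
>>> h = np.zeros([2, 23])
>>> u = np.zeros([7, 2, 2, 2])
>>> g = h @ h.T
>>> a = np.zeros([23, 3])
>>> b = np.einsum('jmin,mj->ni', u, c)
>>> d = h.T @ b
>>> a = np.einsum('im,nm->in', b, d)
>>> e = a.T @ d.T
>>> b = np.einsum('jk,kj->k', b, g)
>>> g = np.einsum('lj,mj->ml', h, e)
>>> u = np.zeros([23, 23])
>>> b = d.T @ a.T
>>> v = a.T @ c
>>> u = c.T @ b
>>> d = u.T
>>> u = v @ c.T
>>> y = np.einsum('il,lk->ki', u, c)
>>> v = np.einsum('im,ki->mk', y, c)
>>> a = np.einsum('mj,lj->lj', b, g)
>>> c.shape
(2, 7)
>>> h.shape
(2, 23)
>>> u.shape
(23, 2)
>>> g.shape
(23, 2)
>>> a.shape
(23, 2)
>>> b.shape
(2, 2)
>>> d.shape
(2, 7)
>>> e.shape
(23, 23)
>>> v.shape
(23, 2)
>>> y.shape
(7, 23)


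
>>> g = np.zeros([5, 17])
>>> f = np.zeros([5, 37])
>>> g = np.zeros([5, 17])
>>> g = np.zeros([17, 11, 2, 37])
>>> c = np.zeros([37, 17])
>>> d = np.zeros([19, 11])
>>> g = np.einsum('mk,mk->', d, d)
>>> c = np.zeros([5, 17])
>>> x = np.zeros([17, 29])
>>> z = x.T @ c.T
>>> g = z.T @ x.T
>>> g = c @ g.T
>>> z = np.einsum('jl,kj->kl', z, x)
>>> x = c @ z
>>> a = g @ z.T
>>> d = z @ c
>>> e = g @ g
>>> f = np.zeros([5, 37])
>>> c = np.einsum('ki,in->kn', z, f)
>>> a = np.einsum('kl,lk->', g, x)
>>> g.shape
(5, 5)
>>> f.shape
(5, 37)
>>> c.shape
(17, 37)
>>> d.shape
(17, 17)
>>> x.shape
(5, 5)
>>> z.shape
(17, 5)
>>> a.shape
()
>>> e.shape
(5, 5)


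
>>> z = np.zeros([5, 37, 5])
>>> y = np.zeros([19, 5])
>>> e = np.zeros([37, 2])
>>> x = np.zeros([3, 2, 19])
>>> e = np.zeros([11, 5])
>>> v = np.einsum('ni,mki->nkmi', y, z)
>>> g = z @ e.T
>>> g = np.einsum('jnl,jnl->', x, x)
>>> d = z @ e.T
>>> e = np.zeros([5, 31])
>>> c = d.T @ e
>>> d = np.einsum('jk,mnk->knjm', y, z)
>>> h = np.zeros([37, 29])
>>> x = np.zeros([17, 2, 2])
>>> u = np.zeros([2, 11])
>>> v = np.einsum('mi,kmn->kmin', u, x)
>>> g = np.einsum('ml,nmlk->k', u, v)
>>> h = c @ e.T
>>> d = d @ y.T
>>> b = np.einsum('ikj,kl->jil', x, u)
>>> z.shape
(5, 37, 5)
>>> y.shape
(19, 5)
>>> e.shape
(5, 31)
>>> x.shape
(17, 2, 2)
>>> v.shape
(17, 2, 11, 2)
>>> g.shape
(2,)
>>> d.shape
(5, 37, 19, 19)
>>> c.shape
(11, 37, 31)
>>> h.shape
(11, 37, 5)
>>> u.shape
(2, 11)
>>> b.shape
(2, 17, 11)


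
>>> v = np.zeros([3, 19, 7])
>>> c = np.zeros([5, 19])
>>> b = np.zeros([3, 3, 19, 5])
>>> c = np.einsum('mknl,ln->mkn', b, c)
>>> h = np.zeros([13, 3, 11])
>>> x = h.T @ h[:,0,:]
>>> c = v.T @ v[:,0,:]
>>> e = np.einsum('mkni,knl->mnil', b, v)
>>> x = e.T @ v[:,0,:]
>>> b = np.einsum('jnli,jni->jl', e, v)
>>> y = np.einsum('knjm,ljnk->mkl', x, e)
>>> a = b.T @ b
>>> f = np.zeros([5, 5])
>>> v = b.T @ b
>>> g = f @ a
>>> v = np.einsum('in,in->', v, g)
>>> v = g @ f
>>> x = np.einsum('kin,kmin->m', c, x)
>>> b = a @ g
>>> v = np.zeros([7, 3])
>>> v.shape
(7, 3)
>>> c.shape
(7, 19, 7)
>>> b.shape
(5, 5)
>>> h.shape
(13, 3, 11)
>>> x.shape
(5,)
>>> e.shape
(3, 19, 5, 7)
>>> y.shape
(7, 7, 3)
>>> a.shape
(5, 5)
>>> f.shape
(5, 5)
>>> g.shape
(5, 5)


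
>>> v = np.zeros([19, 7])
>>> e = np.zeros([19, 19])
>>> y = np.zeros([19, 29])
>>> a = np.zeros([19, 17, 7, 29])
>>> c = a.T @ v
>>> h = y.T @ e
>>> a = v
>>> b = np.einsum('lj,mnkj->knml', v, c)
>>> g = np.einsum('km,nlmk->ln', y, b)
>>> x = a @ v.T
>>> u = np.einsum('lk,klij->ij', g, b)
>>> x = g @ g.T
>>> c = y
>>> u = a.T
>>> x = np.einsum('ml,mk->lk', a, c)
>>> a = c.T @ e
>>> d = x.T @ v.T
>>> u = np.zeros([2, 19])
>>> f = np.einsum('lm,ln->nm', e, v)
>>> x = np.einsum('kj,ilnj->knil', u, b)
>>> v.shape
(19, 7)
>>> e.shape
(19, 19)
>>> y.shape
(19, 29)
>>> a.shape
(29, 19)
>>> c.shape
(19, 29)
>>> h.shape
(29, 19)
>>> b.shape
(17, 7, 29, 19)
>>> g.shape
(7, 17)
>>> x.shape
(2, 29, 17, 7)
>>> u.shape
(2, 19)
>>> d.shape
(29, 19)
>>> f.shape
(7, 19)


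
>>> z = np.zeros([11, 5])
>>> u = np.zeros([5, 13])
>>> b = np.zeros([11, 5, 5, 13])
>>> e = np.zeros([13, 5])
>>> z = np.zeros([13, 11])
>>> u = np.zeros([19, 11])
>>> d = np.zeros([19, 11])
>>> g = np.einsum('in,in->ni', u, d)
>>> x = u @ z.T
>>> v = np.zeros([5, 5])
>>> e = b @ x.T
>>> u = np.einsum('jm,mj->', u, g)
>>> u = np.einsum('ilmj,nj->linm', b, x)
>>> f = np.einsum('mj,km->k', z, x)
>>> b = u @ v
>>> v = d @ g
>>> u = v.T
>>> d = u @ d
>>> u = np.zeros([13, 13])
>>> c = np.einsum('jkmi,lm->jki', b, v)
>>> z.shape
(13, 11)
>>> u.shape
(13, 13)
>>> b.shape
(5, 11, 19, 5)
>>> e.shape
(11, 5, 5, 19)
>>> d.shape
(19, 11)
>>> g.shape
(11, 19)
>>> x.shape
(19, 13)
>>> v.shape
(19, 19)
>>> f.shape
(19,)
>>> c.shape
(5, 11, 5)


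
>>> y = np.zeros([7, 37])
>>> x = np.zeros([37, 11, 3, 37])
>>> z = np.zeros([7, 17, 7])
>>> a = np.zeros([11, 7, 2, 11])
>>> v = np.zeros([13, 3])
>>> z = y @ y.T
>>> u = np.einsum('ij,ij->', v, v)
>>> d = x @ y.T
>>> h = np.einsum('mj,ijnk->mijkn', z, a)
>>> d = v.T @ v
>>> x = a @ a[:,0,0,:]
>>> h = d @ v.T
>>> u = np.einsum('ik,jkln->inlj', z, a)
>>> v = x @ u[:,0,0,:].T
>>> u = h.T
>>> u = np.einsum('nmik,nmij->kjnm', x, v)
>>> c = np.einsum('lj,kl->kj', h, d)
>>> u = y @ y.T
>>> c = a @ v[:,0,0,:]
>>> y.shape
(7, 37)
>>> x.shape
(11, 7, 2, 11)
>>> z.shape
(7, 7)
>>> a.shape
(11, 7, 2, 11)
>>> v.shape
(11, 7, 2, 7)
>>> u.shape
(7, 7)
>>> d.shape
(3, 3)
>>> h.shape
(3, 13)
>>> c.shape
(11, 7, 2, 7)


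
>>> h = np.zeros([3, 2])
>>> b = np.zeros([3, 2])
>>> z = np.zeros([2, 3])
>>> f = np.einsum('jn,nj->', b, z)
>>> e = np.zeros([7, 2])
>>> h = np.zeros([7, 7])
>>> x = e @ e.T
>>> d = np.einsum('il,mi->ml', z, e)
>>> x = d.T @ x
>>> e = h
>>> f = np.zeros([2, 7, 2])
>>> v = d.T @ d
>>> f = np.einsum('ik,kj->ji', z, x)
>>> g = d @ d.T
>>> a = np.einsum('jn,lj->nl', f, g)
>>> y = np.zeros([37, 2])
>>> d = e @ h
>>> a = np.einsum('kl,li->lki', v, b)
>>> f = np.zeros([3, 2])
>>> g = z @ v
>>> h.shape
(7, 7)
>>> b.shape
(3, 2)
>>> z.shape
(2, 3)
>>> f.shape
(3, 2)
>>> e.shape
(7, 7)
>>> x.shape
(3, 7)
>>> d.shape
(7, 7)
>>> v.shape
(3, 3)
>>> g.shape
(2, 3)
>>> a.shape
(3, 3, 2)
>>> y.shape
(37, 2)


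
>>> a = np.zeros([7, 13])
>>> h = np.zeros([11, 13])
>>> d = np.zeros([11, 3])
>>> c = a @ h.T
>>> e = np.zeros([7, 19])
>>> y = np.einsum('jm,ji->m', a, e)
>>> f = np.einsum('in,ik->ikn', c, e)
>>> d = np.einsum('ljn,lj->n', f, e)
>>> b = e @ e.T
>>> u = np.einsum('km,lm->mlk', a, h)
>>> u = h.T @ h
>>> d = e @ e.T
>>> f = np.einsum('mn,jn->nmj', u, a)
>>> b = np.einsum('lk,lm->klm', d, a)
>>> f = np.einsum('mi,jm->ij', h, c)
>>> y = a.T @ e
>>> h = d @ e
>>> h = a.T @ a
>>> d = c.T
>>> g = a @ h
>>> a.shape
(7, 13)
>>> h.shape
(13, 13)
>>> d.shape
(11, 7)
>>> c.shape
(7, 11)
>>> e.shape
(7, 19)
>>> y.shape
(13, 19)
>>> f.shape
(13, 7)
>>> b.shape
(7, 7, 13)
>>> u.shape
(13, 13)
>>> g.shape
(7, 13)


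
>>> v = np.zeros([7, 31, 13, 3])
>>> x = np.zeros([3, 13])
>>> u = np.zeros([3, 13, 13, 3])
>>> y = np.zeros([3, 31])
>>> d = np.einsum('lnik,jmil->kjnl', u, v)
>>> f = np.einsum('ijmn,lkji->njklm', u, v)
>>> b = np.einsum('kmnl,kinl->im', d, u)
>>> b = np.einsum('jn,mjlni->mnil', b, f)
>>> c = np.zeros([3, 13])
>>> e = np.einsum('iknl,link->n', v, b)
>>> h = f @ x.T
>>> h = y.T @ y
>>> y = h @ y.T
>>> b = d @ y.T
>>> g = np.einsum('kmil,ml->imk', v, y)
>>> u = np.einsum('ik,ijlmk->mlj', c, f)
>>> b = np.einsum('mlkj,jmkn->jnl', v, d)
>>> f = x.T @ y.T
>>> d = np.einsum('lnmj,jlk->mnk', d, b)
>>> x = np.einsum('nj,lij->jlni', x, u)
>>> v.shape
(7, 31, 13, 3)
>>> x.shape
(13, 7, 3, 31)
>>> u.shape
(7, 31, 13)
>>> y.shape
(31, 3)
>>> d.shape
(13, 7, 31)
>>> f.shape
(13, 31)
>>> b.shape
(3, 3, 31)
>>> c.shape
(3, 13)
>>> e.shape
(13,)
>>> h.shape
(31, 31)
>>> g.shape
(13, 31, 7)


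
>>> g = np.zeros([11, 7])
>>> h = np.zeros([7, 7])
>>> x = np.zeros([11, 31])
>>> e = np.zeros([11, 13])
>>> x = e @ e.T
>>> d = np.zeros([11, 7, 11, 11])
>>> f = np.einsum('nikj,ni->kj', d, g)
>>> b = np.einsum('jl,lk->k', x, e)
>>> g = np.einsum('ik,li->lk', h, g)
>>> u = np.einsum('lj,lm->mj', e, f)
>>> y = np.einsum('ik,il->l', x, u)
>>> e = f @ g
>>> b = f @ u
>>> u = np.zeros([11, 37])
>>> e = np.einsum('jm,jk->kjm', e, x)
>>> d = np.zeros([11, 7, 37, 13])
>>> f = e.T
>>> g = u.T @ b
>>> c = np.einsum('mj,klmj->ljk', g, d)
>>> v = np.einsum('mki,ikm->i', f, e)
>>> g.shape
(37, 13)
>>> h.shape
(7, 7)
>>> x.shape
(11, 11)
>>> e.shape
(11, 11, 7)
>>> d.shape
(11, 7, 37, 13)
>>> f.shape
(7, 11, 11)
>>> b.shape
(11, 13)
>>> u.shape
(11, 37)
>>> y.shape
(13,)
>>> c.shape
(7, 13, 11)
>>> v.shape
(11,)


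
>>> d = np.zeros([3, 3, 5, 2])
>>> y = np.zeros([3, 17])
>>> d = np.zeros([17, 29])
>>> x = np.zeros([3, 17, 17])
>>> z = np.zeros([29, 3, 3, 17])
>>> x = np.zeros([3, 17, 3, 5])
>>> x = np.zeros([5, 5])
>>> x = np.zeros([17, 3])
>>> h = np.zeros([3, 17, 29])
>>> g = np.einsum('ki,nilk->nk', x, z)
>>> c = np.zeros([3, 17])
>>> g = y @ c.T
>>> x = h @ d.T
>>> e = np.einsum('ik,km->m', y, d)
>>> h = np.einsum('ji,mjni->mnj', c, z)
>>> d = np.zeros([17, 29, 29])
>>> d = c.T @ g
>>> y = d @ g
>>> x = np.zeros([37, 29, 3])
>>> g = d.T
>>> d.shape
(17, 3)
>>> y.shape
(17, 3)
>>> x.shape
(37, 29, 3)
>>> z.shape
(29, 3, 3, 17)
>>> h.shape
(29, 3, 3)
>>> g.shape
(3, 17)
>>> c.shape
(3, 17)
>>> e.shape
(29,)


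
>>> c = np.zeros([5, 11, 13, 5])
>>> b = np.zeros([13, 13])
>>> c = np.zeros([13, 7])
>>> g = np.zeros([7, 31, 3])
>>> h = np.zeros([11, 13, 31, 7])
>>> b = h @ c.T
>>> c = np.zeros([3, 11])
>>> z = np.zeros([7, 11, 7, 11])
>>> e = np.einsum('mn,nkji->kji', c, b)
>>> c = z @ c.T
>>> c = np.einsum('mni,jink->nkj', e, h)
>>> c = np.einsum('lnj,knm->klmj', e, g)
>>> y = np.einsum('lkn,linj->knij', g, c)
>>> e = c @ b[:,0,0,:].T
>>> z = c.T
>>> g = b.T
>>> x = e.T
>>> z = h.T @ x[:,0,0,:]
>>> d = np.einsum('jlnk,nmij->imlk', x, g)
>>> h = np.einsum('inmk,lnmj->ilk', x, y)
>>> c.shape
(7, 13, 3, 13)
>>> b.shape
(11, 13, 31, 13)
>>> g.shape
(13, 31, 13, 11)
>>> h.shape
(11, 31, 7)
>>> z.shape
(7, 31, 13, 7)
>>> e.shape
(7, 13, 3, 11)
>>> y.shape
(31, 3, 13, 13)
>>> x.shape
(11, 3, 13, 7)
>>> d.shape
(13, 31, 3, 7)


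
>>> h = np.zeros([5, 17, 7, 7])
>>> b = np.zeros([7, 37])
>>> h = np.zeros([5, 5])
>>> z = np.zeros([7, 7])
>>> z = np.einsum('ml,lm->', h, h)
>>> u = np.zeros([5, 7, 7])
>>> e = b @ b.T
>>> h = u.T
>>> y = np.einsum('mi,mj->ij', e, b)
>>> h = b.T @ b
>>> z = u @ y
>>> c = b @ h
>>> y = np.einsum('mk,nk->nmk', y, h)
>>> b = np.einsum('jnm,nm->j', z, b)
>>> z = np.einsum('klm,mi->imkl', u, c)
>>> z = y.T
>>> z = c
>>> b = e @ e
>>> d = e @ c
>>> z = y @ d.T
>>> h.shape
(37, 37)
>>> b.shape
(7, 7)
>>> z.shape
(37, 7, 7)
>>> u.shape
(5, 7, 7)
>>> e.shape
(7, 7)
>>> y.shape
(37, 7, 37)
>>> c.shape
(7, 37)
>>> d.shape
(7, 37)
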